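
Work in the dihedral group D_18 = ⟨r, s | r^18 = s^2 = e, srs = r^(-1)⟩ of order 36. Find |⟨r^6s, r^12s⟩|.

|⟨r^6s⟩| = 2 and |⟨r^12s⟩| = 2, so |H| is a multiple of lcm(2, 2) = 2 and divides |G| = 36.
Closing under the operation: H = {e, r^6, r^12, s, r^6s, r^12s}, so |H| = 6.

6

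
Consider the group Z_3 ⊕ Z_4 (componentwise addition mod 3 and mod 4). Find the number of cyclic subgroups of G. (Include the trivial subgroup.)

A cyclic subgroup of order d is generated by each of its φ(d) elements of order d, so the cyclic subgroups of order d number (#elements of order d)/φ(d).
Cyclic subgroups by order — order 1: 1; order 2: 1; order 3: 1; order 4: 1; order 6: 1; order 12: 1.
Total: 6.

6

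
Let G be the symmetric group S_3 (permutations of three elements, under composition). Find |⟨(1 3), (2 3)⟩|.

6

|⟨(1 3)⟩| = 2 and |⟨(2 3)⟩| = 2, so |H| is a multiple of lcm(2, 2) = 2 and divides |G| = 6.
Closing {(1 3), (2 3)} under the group operation gives all of G, so |H| = 6.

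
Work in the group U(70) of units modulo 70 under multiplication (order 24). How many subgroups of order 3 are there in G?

|G| = 24 and 3 | 24, so subgroups of order 3 are possible by Lagrange.
The subgroups of order 3 are: {1, 11, 51}.
So G has 1 subgroup of order 3.

1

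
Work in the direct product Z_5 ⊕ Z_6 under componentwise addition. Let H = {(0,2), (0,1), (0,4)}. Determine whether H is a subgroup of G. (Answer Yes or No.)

No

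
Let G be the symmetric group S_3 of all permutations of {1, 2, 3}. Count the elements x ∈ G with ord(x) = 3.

2

The elements of order 3 are: (1 2 3), (1 3 2).
That's 2.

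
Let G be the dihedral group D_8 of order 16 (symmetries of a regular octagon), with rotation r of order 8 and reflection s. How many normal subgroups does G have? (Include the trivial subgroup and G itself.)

G has 19 subgroups. Checking conjugation-invariance by order — order 1: 1/1 normal; order 2: 1/9 normal; order 4: 1/5 normal; order 8: 3/3 normal; order 16: 1/1 normal.
Total normal subgroups: 7.

7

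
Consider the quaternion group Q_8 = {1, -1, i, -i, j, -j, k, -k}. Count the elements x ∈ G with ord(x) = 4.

The elements of order 4 are: i, -i, j, -j, k, -k.
That's 6.

6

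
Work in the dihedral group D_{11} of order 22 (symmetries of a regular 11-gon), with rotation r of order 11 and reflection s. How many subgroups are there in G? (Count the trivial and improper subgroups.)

14

|G| = 22, so by Lagrange every subgroup order divides 22. Divisors: 1, 2, 11, 22.
Subgroups by order — order 1: 1; order 2: 11; order 11: 1; order 22: 1.
Total: 1 + 11 + 1 + 1 = 14.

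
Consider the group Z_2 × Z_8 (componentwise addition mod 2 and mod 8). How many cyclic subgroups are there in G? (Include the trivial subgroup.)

Each element a generates a cyclic subgroup ⟨a⟩; distinct elements may generate the same one (a cyclic group of order d has φ(d) generators).
Cyclic subgroups by order — order 1: 1; order 2: 3; order 4: 2; order 8: 2.
Total: 8.

8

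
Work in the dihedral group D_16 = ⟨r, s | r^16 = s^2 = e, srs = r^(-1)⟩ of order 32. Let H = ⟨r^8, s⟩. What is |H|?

|⟨r^8⟩| = 2 and |⟨s⟩| = 2, so |H| is a multiple of lcm(2, 2) = 2 and divides |G| = 32.
Closing under the operation: H = {e, r^8, s, r^8s}, so |H| = 4.

4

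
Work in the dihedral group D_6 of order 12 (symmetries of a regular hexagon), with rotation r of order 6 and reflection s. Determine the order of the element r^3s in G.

Computing powers of r^3s: the smallest k with (r^3s)^k = e is k = 2.

2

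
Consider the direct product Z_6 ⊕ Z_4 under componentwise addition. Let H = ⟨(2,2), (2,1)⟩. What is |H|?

|⟨(2,2)⟩| = 6 and |⟨(2,1)⟩| = 12, so |H| is a multiple of lcm(6, 12) = 12 and divides |G| = 24.
Closing under the operation: H = {(0,0), (0,1), (0,2), (0,3), (2,0), (2,1), (2,2), (2,3), (4,0), (4,1), (4,2), (4,3)}, so |H| = 12.

12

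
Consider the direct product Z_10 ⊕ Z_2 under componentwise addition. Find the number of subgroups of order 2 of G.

|G| = 20 and 2 | 20, so subgroups of order 2 are possible by Lagrange.
The subgroups of order 2 are: {(0,0), (0,1)}; {(0,0), (5,0)}; {(0,0), (5,1)}.
So G has 3 subgroups of order 2.

3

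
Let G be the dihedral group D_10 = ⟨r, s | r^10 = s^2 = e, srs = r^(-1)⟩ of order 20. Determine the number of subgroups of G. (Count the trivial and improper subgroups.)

22

|G| = 20, so by Lagrange every subgroup order divides 20. Divisors: 1, 2, 4, 5, 10, 20.
Subgroups by order — order 1: 1; order 2: 11; order 4: 5; order 5: 1; order 10: 3; order 20: 1.
Total: 1 + 11 + 5 + 1 + 3 + 1 = 22.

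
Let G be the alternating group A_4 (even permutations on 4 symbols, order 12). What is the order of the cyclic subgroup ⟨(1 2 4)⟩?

3

Computing powers of (1 2 4): the smallest k with ((1 2 4))^k = e is k = 3.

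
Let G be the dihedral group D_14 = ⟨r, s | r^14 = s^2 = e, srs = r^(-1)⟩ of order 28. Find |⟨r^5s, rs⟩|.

14

|⟨r^5s⟩| = 2 and |⟨rs⟩| = 2, so |H| is a multiple of lcm(2, 2) = 2 and divides |G| = 28.
Closing under the operation: H = {e, r^2, r^4, r^6, r^8, r^10, r^12, rs, r^3s, r^5s, r^7s, r^9s, r^11s, r^13s}, so |H| = 14.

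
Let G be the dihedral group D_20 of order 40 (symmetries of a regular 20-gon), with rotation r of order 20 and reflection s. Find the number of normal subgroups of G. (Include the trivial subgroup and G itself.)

G has 48 subgroups. Checking conjugation-invariance by order — order 1: 1/1 normal; order 2: 1/21 normal; order 4: 1/11 normal; order 5: 1/1 normal; order 8: 0/5 normal; order 10: 1/5 normal; order 20: 3/3 normal; order 40: 1/1 normal.
Total normal subgroups: 9.

9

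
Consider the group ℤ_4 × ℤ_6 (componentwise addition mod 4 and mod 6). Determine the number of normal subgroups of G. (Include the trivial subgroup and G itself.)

G is abelian, so every subgroup is normal.
G has 16 subgroups in total, hence 16 normal subgroups.

16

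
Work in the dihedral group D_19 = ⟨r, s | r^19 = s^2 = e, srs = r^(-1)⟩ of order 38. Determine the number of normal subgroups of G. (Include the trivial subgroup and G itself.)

G has 22 subgroups. Checking conjugation-invariance by order — order 1: 1/1 normal; order 2: 0/19 normal; order 19: 1/1 normal; order 38: 1/1 normal.
Total normal subgroups: 3.

3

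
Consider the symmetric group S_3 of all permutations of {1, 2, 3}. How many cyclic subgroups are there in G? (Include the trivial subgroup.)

5

A cyclic subgroup of order d is generated by each of its φ(d) elements of order d, so the cyclic subgroups of order d number (#elements of order d)/φ(d).
Cyclic subgroups by order — order 1: 1; order 2: 3; order 3: 1.
Total: 5.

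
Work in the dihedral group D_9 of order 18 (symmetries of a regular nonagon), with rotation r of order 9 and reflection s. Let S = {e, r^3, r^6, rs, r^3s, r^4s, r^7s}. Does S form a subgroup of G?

|S| = 7 does not divide |G| = 18, so by Lagrange S is not a subgroup.

No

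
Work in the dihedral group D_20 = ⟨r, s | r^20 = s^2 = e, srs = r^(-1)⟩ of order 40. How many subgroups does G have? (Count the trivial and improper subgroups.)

48

|G| = 40, so by Lagrange every subgroup order divides 40. Divisors: 1, 2, 4, 5, 8, 10, 20, 40.
Subgroups by order — order 1: 1; order 2: 21; order 4: 11; order 5: 1; order 8: 5; order 10: 5; order 20: 3; order 40: 1.
Total: 1 + 21 + 11 + 1 + 5 + 5 + 3 + 1 = 48.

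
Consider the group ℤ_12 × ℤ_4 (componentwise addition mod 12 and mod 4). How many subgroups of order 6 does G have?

3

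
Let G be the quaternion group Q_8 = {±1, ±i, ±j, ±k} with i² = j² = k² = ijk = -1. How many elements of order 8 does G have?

0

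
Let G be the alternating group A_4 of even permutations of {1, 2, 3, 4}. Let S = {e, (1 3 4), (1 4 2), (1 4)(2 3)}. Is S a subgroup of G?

No

(1 3 4) ∈ S but its inverse (1 4 3) ∉ S, so S is not a subgroup.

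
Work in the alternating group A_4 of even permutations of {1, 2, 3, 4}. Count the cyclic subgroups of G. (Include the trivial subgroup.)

Each element a generates a cyclic subgroup ⟨a⟩; distinct elements may generate the same one (a cyclic group of order d has φ(d) generators).
Cyclic subgroups by order — order 1: 1; order 2: 3; order 3: 4.
Total: 8.

8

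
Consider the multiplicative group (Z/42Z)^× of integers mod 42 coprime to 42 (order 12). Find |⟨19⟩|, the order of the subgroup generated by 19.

6

Compute successive powers of 19 mod 42: 19, 25, 13, 37, 31, 1; 19^6 ≡ 1 (mod 42).
So |⟨19⟩| = 6.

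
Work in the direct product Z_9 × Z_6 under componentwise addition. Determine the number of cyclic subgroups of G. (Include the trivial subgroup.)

16

A cyclic subgroup of order d is generated by each of its φ(d) elements of order d, so the cyclic subgroups of order d number (#elements of order d)/φ(d).
Cyclic subgroups by order — order 1: 1; order 2: 1; order 3: 4; order 6: 4; order 9: 3; order 18: 3.
Total: 16.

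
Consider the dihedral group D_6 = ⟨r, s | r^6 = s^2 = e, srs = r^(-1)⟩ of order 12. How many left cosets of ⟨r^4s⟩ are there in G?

6

|⟨r^4s⟩| = 2 and |G| = 12.
By Lagrange, [G : H] = |G|/|H| = 12/2 = 6.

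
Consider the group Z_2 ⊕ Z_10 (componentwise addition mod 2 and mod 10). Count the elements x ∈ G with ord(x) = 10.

An element (a,b) has order lcm(ord(a), ord(b)); count pairs with lcm equal to 10.
Enumerating gives 12 such elements.

12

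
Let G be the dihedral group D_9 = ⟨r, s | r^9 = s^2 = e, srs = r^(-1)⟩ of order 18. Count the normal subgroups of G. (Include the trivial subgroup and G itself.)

4

G has 16 subgroups. Checking conjugation-invariance by order — order 1: 1/1 normal; order 2: 0/9 normal; order 3: 1/1 normal; order 6: 0/3 normal; order 9: 1/1 normal; order 18: 1/1 normal.
Total normal subgroups: 4.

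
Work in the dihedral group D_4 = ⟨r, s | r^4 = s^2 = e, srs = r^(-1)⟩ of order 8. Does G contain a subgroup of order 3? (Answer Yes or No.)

3 does not divide |G| = 8, so by Lagrange no subgroup of order 3 exists.

No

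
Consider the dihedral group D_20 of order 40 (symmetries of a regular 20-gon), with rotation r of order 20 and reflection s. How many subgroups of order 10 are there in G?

5

|G| = 40 and 10 | 40, so subgroups of order 10 are possible by Lagrange.
The subgroups of order 10 are: {e, r^2, r^4, r^6, r^8, r^10, r^12, r^14, r^16, r^18}; {e, r^4, r^8, r^12, r^16, r^2s, r^6s, r^10s, r^14s, r^18s}; {e, r^4, r^8, r^12, r^16, r^3s, r^7s, r^11s, r^15s, r^19s}; {e, r^4, r^8, r^12, r^16, s, r^4s, r^8s, r^12s, r^16s}; … (5 in all).
So G has 5 subgroups of order 10.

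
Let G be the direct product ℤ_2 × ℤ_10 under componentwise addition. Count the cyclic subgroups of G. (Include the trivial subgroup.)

Each element a generates a cyclic subgroup ⟨a⟩; distinct elements may generate the same one (a cyclic group of order d has φ(d) generators).
Cyclic subgroups by order — order 1: 1; order 2: 3; order 5: 1; order 10: 3.
Total: 8.

8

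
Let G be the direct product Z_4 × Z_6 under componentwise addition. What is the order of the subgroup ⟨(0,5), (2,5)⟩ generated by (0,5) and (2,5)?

12

|⟨(0,5)⟩| = 6 and |⟨(2,5)⟩| = 6, so |H| is a multiple of lcm(6, 6) = 6 and divides |G| = 24.
Closing under the operation: H = {(0,0), (0,1), (0,2), (0,3), (0,4), (0,5), (2,0), (2,1), (2,2), (2,3), (2,4), (2,5)}, so |H| = 12.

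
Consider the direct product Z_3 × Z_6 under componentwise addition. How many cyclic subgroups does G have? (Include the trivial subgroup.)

Group the elements of G by the cyclic subgroup they generate; each cyclic subgroup of order d accounts for φ(d) elements.
Cyclic subgroups by order — order 1: 1; order 2: 1; order 3: 4; order 6: 4.
Total: 10.

10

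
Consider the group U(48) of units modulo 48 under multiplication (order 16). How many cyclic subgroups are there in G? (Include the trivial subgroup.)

12

Each element a generates a cyclic subgroup ⟨a⟩; distinct elements may generate the same one (a cyclic group of order d has φ(d) generators).
Cyclic subgroups by order — order 1: 1; order 2: 7; order 4: 4.
Total: 12.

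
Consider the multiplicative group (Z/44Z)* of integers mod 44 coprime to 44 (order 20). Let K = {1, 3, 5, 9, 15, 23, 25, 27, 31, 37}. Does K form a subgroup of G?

Yes

|K| = 10 divides |G| = 20, consistent with Lagrange.
K contains the identity, every element's inverse is in K, and K is closed under ·: it is a subgroup.
In fact K = ⟨3⟩.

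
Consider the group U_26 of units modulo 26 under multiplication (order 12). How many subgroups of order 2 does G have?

1

|G| = 12 and 2 | 12, so subgroups of order 2 are possible by Lagrange.
The subgroups of order 2 are: {1, 25}.
So G has 1 subgroup of order 2.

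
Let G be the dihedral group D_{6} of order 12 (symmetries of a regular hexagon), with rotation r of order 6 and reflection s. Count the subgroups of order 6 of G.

|G| = 12 and 6 | 12, so subgroups of order 6 are possible by Lagrange.
The subgroups of order 6 are: {e, r, r^2, r^3, r^4, r^5}; {e, r^2, r^4, s, r^2s, r^4s}; {e, r^2, r^4, rs, r^3s, r^5s}.
So G has 3 subgroups of order 6.

3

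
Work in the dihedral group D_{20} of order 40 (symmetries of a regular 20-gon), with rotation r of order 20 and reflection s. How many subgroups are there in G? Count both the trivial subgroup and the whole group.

|G| = 40, so by Lagrange every subgroup order divides 40. Divisors: 1, 2, 4, 5, 8, 10, 20, 40.
Subgroups by order — order 1: 1; order 2: 21; order 4: 11; order 5: 1; order 8: 5; order 10: 5; order 20: 3; order 40: 1.
Total: 1 + 21 + 11 + 1 + 5 + 5 + 3 + 1 = 48.

48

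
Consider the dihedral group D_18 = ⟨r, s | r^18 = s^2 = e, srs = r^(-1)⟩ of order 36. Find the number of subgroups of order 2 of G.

|G| = 36 and 2 | 36, so subgroups of order 2 are possible by Lagrange.
The subgroups of order 2 are: {e, r^10s}; {e, r^11s}; {e, r^12s}; {e, r^13s}; … (19 in all).
So G has 19 subgroups of order 2.

19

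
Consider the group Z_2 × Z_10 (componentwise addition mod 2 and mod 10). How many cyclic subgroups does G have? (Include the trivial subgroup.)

8

Group the elements of G by the cyclic subgroup they generate; each cyclic subgroup of order d accounts for φ(d) elements.
Cyclic subgroups by order — order 1: 1; order 2: 3; order 5: 1; order 10: 3.
Total: 8.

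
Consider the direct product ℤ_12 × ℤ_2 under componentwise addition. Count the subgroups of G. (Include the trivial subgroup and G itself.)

|G| = 24, so by Lagrange every subgroup order divides 24. Divisors: 1, 2, 3, 4, 6, 8, 12, 24.
Subgroups by order — order 1: 1; order 2: 3; order 3: 1; order 4: 3; order 6: 3; order 8: 1; order 12: 3; order 24: 1.
Total: 1 + 3 + 1 + 3 + 3 + 1 + 3 + 1 = 16.

16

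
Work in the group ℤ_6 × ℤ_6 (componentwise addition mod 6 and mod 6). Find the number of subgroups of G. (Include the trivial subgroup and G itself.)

30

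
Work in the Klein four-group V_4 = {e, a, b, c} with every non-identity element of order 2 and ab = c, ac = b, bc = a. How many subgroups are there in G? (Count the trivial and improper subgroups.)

5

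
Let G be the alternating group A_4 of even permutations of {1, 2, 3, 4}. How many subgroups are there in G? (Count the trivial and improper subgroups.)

10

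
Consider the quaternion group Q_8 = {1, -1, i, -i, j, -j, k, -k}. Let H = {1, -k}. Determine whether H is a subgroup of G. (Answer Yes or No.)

No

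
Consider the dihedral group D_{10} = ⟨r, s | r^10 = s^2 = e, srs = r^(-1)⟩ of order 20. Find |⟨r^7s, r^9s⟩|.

|⟨r^7s⟩| = 2 and |⟨r^9s⟩| = 2, so |H| is a multiple of lcm(2, 2) = 2 and divides |G| = 20.
Closing under the operation: H = {e, r^2, r^4, r^6, r^8, rs, r^3s, r^5s, r^7s, r^9s}, so |H| = 10.

10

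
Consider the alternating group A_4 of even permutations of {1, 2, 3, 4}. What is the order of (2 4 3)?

3

Computing powers of (2 4 3): the smallest k with ((2 4 3))^k = e is k = 3.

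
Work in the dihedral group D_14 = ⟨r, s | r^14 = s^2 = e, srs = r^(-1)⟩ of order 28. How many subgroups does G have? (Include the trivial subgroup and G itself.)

28

|G| = 28, so by Lagrange every subgroup order divides 28. Divisors: 1, 2, 4, 7, 14, 28.
Subgroups by order — order 1: 1; order 2: 15; order 4: 7; order 7: 1; order 14: 3; order 28: 1.
Total: 1 + 15 + 7 + 1 + 3 + 1 = 28.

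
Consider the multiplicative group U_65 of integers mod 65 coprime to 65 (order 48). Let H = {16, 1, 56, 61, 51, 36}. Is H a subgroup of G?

Yes

|H| = 6 divides |G| = 48, consistent with Lagrange.
H contains the identity, every element's inverse is in H, and H is closed under ·: it is a subgroup.
In fact H = ⟨36⟩.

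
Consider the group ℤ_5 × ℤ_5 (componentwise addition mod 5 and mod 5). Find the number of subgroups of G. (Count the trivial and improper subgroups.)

8

|G| = 25, so by Lagrange every subgroup order divides 25. Divisors: 1, 5, 25.
Subgroups by order — order 1: 1; order 5: 6; order 25: 1.
Total: 1 + 6 + 1 = 8.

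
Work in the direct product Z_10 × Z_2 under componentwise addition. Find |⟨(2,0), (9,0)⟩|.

10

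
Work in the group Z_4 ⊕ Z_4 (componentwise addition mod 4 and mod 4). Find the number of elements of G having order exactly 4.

12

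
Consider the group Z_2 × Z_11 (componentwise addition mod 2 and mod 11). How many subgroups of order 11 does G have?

1

|G| = 22 and 11 | 22, so subgroups of order 11 are possible by Lagrange.
The subgroups of order 11 are: {(0,0), (0,1), (0,2), (0,3), (0,4), (0,5), (0,6), (0,7), (0,8), (0,9), (0,10)}.
So G has 1 subgroup of order 11.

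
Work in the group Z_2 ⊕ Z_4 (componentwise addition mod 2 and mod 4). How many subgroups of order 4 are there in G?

3

|G| = 8 and 4 | 8, so subgroups of order 4 are possible by Lagrange.
The subgroups of order 4 are: {(0,0), (0,1), (0,2), (0,3)}; {(0,0), (0,2), (1,0), (1,2)}; {(0,0), (0,2), (1,1), (1,3)}.
So G has 3 subgroups of order 4.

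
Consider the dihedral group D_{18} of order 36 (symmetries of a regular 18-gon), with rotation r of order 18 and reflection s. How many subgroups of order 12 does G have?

|G| = 36 and 12 | 36, so subgroups of order 12 are possible by Lagrange.
The subgroups of order 12 are: {e, r^3, r^6, r^9, r^12, r^15, rs, r^4s, r^7s, r^10s, r^13s, r^16s}; {e, r^3, r^6, r^9, r^12, r^15, r^2s, r^5s, r^8s, r^11s, r^14s, r^17s}; {e, r^3, r^6, r^9, r^12, r^15, s, r^3s, r^6s, r^9s, r^12s, r^15s}.
So G has 3 subgroups of order 12.

3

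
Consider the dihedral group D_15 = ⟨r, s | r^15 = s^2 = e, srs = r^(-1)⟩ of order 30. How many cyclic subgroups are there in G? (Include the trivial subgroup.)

19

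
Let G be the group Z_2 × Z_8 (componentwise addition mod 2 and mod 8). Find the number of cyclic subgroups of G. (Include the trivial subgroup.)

8

A cyclic subgroup of order d is generated by each of its φ(d) elements of order d, so the cyclic subgroups of order d number (#elements of order d)/φ(d).
Cyclic subgroups by order — order 1: 1; order 2: 3; order 4: 2; order 8: 2.
Total: 8.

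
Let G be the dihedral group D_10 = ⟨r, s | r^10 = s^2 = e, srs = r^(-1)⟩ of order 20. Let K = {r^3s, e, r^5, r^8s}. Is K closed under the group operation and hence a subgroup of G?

Yes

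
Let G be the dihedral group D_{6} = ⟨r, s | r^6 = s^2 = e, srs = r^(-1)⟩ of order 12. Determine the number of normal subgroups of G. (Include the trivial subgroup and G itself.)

G has 16 subgroups. Checking conjugation-invariance by order — order 1: 1/1 normal; order 2: 1/7 normal; order 3: 1/1 normal; order 4: 0/3 normal; order 6: 3/3 normal; order 12: 1/1 normal.
Total normal subgroups: 7.

7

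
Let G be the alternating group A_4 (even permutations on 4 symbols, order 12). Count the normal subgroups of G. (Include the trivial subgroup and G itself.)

3

G has 10 subgroups. Checking conjugation-invariance by order — order 1: 1/1 normal; order 2: 0/3 normal; order 3: 0/4 normal; order 4: 1/1 normal; order 12: 1/1 normal.
Total normal subgroups: 3.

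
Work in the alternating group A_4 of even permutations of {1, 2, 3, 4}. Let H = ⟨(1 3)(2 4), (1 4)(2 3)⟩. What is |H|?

|⟨(1 3)(2 4)⟩| = 2 and |⟨(1 4)(2 3)⟩| = 2, so |H| is a multiple of lcm(2, 2) = 2 and divides |G| = 12.
Closing under the operation: H = {e, (1 2)(3 4), (1 3)(2 4), (1 4)(2 3)}, so |H| = 4.

4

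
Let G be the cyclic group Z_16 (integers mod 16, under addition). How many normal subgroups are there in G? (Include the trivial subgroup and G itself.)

5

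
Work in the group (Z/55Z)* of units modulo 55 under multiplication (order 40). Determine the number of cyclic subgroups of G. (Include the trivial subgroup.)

12

Group the elements of G by the cyclic subgroup they generate; each cyclic subgroup of order d accounts for φ(d) elements.
Cyclic subgroups by order — order 1: 1; order 2: 3; order 4: 2; order 5: 1; order 10: 3; order 20: 2.
Total: 12.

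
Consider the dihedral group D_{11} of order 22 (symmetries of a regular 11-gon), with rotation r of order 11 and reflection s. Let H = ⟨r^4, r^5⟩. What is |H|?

11

|⟨r^4⟩| = 11 and |⟨r^5⟩| = 11, so |H| is a multiple of lcm(11, 11) = 11 and divides |G| = 22.
Closing under the operation: H = {e, r, r^2, r^3, r^4, r^5, r^6, r^7, r^8, r^9, r^10}, so |H| = 11.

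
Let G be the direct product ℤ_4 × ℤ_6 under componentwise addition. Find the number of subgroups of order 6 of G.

3

|G| = 24 and 6 | 24, so subgroups of order 6 are possible by Lagrange.
The subgroups of order 6 are: {(0,0), (0,1), (0,2), (0,3), (0,4), (0,5)}; {(0,0), (0,2), (0,4), (2,0), (2,2), (2,4)}; {(0,0), (0,2), (0,4), (2,1), (2,3), (2,5)}.
So G has 3 subgroups of order 6.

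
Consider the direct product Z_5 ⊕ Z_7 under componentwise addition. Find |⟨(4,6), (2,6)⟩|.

35

|⟨(4,6)⟩| = 35 and |⟨(2,6)⟩| = 35, so |H| is a multiple of lcm(35, 35) = 35 and divides |G| = 35.
Closing {(4,6), (2,6)} under the group operation gives all of G, so |H| = 35.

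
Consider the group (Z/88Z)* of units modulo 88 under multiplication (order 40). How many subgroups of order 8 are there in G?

|G| = 40 and 8 | 40, so subgroups of order 8 are possible by Lagrange.
The subgroups of order 8 are: {1, 21, 23, 43, 45, 65, 67, 87}.
So G has 1 subgroup of order 8.

1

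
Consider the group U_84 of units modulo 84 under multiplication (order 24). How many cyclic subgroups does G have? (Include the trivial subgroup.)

Each element a generates a cyclic subgroup ⟨a⟩; distinct elements may generate the same one (a cyclic group of order d has φ(d) generators).
Cyclic subgroups by order — order 1: 1; order 2: 7; order 3: 1; order 6: 7.
Total: 16.

16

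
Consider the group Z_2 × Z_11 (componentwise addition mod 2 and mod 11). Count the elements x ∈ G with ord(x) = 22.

10

An element (a,b) has order lcm(ord(a), ord(b)); count pairs with lcm equal to 22.
Enumerating gives 10 such elements.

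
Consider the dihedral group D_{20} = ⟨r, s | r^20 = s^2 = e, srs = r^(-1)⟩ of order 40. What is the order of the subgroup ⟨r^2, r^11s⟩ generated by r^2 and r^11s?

20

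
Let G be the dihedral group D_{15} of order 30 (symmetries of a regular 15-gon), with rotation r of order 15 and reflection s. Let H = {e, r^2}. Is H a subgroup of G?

r^2 ∈ H but its inverse r^13 ∉ H, so H is not a subgroup.

No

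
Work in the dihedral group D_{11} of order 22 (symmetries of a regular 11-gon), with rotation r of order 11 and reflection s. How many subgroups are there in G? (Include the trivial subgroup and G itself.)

14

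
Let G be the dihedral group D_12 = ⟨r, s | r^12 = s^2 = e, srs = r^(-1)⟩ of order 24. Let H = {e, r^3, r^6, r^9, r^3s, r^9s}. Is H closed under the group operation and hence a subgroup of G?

No

Closure fails: r^9 · r^3s = s ∉ H. So H is not a subgroup.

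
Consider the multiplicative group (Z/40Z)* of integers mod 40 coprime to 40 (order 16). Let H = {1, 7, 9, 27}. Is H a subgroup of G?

No

7 ∈ H but its inverse 23 ∉ H, so H is not a subgroup.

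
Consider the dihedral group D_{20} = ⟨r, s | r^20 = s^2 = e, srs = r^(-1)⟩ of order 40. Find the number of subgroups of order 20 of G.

|G| = 40 and 20 | 40, so subgroups of order 20 are possible by Lagrange.
The subgroups of order 20 are: {e, r, r^2, r^3, r^4, r^5, r^6, r^7, r^8, r^9, r^10, r^11, r^12, r^13, r^14, r^15, r^16, r^17, r^18, r^19}; {e, r^2, r^4, r^6, r^8, r^10, r^12, r^14, r^16, r^18, s, r^2s, r^4s, r^6s, r^8s, r^10s, r^12s, r^14s, r^16s, r^18s}; {e, r^2, r^4, r^6, r^8, r^10, r^12, r^14, r^16, r^18, rs, r^3s, r^5s, r^7s, r^9s, r^11s, r^13s, r^15s, r^17s, r^19s}.
So G has 3 subgroups of order 20.

3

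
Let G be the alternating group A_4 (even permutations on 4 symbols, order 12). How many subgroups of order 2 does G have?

|G| = 12 and 2 | 12, so subgroups of order 2 are possible by Lagrange.
The subgroups of order 2 are: {e, (1 2)(3 4)}; {e, (1 3)(2 4)}; {e, (1 4)(2 3)}.
So G has 3 subgroups of order 2.

3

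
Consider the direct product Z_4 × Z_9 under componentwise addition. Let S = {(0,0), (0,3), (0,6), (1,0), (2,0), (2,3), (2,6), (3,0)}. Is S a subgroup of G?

No

|S| = 8 does not divide |G| = 36, so by Lagrange S is not a subgroup.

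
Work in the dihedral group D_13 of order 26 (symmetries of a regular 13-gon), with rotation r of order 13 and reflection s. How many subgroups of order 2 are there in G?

13

|G| = 26 and 2 | 26, so subgroups of order 2 are possible by Lagrange.
The subgroups of order 2 are: {e, r^10s}; {e, r^11s}; {e, r^12s}; {e, r^2s}; … (13 in all).
So G has 13 subgroups of order 2.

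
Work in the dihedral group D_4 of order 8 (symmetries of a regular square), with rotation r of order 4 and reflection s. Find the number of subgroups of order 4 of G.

3

|G| = 8 and 4 | 8, so subgroups of order 4 are possible by Lagrange.
The subgroups of order 4 are: {e, r, r^2, r^3}; {e, r^2, s, r^2s}; {e, r^2, rs, r^3s}.
So G has 3 subgroups of order 4.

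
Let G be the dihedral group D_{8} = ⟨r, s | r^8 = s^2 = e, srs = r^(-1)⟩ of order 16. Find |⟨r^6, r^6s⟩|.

8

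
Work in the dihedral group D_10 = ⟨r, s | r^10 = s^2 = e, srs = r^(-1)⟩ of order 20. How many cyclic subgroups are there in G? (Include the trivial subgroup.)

14

Each element a generates a cyclic subgroup ⟨a⟩; distinct elements may generate the same one (a cyclic group of order d has φ(d) generators).
Cyclic subgroups by order — order 1: 1; order 2: 11; order 5: 1; order 10: 1.
Total: 14.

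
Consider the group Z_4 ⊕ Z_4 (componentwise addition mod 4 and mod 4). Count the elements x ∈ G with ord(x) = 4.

An element (a,b) has order lcm(ord(a), ord(b)); count pairs with lcm equal to 4.
Enumerating gives 12 such elements.

12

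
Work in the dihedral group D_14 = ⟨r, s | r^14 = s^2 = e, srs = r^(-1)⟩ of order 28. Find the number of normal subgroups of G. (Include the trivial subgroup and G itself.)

G has 28 subgroups. Checking conjugation-invariance by order — order 1: 1/1 normal; order 2: 1/15 normal; order 4: 0/7 normal; order 7: 1/1 normal; order 14: 3/3 normal; order 28: 1/1 normal.
Total normal subgroups: 7.

7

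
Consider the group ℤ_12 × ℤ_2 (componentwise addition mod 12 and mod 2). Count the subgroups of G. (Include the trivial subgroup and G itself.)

|G| = 24, so by Lagrange every subgroup order divides 24. Divisors: 1, 2, 3, 4, 6, 8, 12, 24.
Subgroups by order — order 1: 1; order 2: 3; order 3: 1; order 4: 3; order 6: 3; order 8: 1; order 12: 3; order 24: 1.
Total: 1 + 3 + 1 + 3 + 3 + 1 + 3 + 1 = 16.

16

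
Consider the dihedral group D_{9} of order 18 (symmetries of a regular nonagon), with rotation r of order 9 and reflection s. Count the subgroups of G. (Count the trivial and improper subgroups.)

16

|G| = 18, so by Lagrange every subgroup order divides 18. Divisors: 1, 2, 3, 6, 9, 18.
Subgroups by order — order 1: 1; order 2: 9; order 3: 1; order 6: 3; order 9: 1; order 18: 1.
Total: 1 + 9 + 1 + 3 + 1 + 1 = 16.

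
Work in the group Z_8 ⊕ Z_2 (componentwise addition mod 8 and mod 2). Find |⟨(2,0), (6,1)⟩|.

8

|⟨(2,0)⟩| = 4 and |⟨(6,1)⟩| = 4, so |H| is a multiple of lcm(4, 4) = 4 and divides |G| = 16.
Closing under the operation: H = {(0,0), (0,1), (2,0), (2,1), (4,0), (4,1), (6,0), (6,1)}, so |H| = 8.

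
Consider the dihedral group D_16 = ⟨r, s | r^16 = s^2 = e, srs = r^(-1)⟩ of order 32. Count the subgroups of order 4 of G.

9

|G| = 32 and 4 | 32, so subgroups of order 4 are possible by Lagrange.
The subgroups of order 4 are: {e, r^8, r^2s, r^10s}; {e, r^8, r^3s, r^11s}; {e, r^4, r^8, r^12}; {e, r^8, r^4s, r^12s}; … (9 in all).
So G has 9 subgroups of order 4.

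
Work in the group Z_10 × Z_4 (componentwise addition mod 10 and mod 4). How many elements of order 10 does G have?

An element (a,b) has order lcm(ord(a), ord(b)); count pairs with lcm equal to 10.
Enumerating gives 12 such elements.

12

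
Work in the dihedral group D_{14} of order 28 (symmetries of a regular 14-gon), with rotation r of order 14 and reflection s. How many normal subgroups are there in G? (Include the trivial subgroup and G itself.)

7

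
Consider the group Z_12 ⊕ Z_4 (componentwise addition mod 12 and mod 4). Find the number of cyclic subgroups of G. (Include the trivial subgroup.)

20

Each element a generates a cyclic subgroup ⟨a⟩; distinct elements may generate the same one (a cyclic group of order d has φ(d) generators).
Cyclic subgroups by order — order 1: 1; order 2: 3; order 3: 1; order 4: 6; order 6: 3; order 12: 6.
Total: 20.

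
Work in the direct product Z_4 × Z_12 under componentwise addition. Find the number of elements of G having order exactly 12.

24

An element (a,b) has order lcm(ord(a), ord(b)); count pairs with lcm equal to 12.
Enumerating gives 24 such elements.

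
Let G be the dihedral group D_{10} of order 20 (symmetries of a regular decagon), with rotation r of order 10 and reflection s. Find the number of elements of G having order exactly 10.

4

The elements of order 10 are: r, r^3, r^7, r^9.
That's 4.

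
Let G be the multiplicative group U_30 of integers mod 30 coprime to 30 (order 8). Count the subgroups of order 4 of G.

|G| = 8 and 4 | 8, so subgroups of order 4 are possible by Lagrange.
The subgroups of order 4 are: {1, 11, 19, 29}; {1, 7, 13, 19}; {1, 17, 19, 23}.
So G has 3 subgroups of order 4.

3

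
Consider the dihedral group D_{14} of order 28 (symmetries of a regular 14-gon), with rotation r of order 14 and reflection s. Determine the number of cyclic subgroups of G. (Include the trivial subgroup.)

18

Group the elements of G by the cyclic subgroup they generate; each cyclic subgroup of order d accounts for φ(d) elements.
Cyclic subgroups by order — order 1: 1; order 2: 15; order 7: 1; order 14: 1.
Total: 18.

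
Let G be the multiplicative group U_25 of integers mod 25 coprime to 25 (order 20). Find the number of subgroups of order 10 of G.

|G| = 20 and 10 | 20, so subgroups of order 10 are possible by Lagrange.
The subgroups of order 10 are: {1, 4, 6, 9, 11, 14, 16, 19, 21, 24}.
So G has 1 subgroup of order 10.

1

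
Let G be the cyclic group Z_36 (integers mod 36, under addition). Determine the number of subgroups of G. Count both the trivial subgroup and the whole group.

9

Subgroups of the cyclic group Z_36 correspond bijectively to divisors of 36.
Divisors of 36: 1, 2, 3, 4, 6, 9, 12, 18, 36.
So Z_36 has 9 subgroups.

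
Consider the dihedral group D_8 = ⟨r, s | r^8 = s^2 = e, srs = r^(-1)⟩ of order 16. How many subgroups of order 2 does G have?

|G| = 16 and 2 | 16, so subgroups of order 2 are possible by Lagrange.
The subgroups of order 2 are: {e, r^2s}; {e, r^3s}; {e, r^4}; {e, r^4s}; … (9 in all).
So G has 9 subgroups of order 2.

9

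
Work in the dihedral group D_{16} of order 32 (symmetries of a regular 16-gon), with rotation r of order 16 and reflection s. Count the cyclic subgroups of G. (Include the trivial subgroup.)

21

A cyclic subgroup of order d is generated by each of its φ(d) elements of order d, so the cyclic subgroups of order d number (#elements of order d)/φ(d).
Cyclic subgroups by order — order 1: 1; order 2: 17; order 4: 1; order 8: 1; order 16: 1.
Total: 21.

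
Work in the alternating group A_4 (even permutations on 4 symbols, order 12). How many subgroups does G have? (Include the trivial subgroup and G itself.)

10

|G| = 12, so by Lagrange every subgroup order divides 12. Divisors: 1, 2, 3, 4, 6, 12.
Subgroups by order — order 1: 1; order 2: 3; order 3: 4; order 4: 1; order 6: 0; order 12: 1.
Total: 1 + 3 + 4 + 1 + 0 + 1 = 10.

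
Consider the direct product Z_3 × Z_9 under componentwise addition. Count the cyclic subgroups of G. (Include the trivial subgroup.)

8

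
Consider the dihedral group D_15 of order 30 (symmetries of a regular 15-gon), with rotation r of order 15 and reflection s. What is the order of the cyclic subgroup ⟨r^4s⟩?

2

Computing powers of r^4s: the smallest k with (r^4s)^k = e is k = 2.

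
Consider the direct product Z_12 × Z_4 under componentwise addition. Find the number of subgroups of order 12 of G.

|G| = 48 and 12 | 48, so subgroups of order 12 are possible by Lagrange.
The subgroups of order 12 are: {(0,0), (0,1), (0,2), (0,3), (4,0), (4,1), (4,2), (4,3), (8,0), (8,1), (8,2), (8,3)}; {(0,0), (0,2), (2,0), (2,2), (4,0), (4,2), (6,0), (6,2), (8,0), (8,2), (10,0), (10,2)}; {(0,0), (0,2), (2,1), (2,3), (4,0), (4,2), (6,1), (6,3), (8,0), (8,2), (10,1), (10,3)}; {(0,0), (1,0), (2,0), (3,0), (4,0), (5,0), (6,0), (7,0), (8,0), (9,0), (10,0), (11,0)}; … (7 in all).
So G has 7 subgroups of order 12.

7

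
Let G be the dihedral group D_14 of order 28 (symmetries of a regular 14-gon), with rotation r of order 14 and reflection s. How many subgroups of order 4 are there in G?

7

|G| = 28 and 4 | 28, so subgroups of order 4 are possible by Lagrange.
The subgroups of order 4 are: {e, r^7, r^3s, r^10s}; {e, r^7, r^4s, r^11s}; {e, r^7, r^5s, r^12s}; {e, r^7, r^6s, r^13s}; … (7 in all).
So G has 7 subgroups of order 4.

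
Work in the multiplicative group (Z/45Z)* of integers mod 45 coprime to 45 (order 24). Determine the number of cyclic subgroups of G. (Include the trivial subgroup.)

Group the elements of G by the cyclic subgroup they generate; each cyclic subgroup of order d accounts for φ(d) elements.
Cyclic subgroups by order — order 1: 1; order 2: 3; order 3: 1; order 4: 2; order 6: 3; order 12: 2.
Total: 12.

12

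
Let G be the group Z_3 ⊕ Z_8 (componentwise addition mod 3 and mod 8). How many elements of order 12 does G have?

4

An element (a,b) has order lcm(ord(a), ord(b)); count pairs with lcm equal to 12.
Enumerating gives 4 such elements.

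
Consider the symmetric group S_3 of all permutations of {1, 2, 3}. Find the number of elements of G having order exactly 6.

0

No element of G has order 6 (even though 6 | 6).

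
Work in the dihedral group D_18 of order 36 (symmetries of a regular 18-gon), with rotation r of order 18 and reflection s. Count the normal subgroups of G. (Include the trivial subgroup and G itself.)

9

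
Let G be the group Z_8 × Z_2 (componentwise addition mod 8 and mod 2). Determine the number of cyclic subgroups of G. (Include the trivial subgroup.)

Group the elements of G by the cyclic subgroup they generate; each cyclic subgroup of order d accounts for φ(d) elements.
Cyclic subgroups by order — order 1: 1; order 2: 3; order 4: 2; order 8: 2.
Total: 8.

8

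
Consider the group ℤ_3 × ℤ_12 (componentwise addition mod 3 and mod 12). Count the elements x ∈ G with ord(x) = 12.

An element (a,b) has order lcm(ord(a), ord(b)); count pairs with lcm equal to 12.
Enumerating gives 16 such elements.

16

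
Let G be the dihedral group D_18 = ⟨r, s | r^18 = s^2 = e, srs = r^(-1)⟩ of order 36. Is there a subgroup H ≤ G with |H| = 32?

No

32 does not divide |G| = 36, so by Lagrange no subgroup of order 32 exists.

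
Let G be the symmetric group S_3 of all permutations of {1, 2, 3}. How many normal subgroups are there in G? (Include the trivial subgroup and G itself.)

G has 6 subgroups. Checking conjugation-invariance by order — order 1: 1/1 normal; order 2: 0/3 normal; order 3: 1/1 normal; order 6: 1/1 normal.
Total normal subgroups: 3.

3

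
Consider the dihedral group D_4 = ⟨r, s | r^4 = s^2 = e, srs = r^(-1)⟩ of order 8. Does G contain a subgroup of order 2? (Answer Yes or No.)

2 | 8. A subgroup of order 2 is {e, r^2}.

Yes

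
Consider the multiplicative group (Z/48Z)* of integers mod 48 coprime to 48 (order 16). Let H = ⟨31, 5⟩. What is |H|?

8

|⟨31⟩| = 2 and |⟨5⟩| = 4, so |H| is a multiple of lcm(2, 4) = 4 and divides |G| = 16.
Closing under the operation: H = {1, 5, 7, 11, 25, 29, 31, 35}, so |H| = 8.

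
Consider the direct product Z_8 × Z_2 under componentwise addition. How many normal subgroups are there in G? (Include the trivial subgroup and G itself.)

G is abelian, so every subgroup is normal.
G has 11 subgroups in total, hence 11 normal subgroups.

11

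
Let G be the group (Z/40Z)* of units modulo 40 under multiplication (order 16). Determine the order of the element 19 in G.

2

Compute successive powers of 19 mod 40: 19, 1; 19^2 ≡ 1 (mod 40).
So |⟨19⟩| = 2.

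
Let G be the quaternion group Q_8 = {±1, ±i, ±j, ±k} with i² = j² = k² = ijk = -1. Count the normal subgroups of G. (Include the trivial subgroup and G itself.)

6

G has 6 subgroups. Checking conjugation-invariance by order — order 1: 1/1 normal; order 2: 1/1 normal; order 4: 3/3 normal; order 8: 1/1 normal.
Total normal subgroups: 6.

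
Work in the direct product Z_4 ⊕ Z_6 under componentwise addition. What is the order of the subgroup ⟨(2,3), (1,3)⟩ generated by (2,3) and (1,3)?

8

|⟨(2,3)⟩| = 2 and |⟨(1,3)⟩| = 4, so |H| is a multiple of lcm(2, 4) = 4 and divides |G| = 24.
Closing under the operation: H = {(0,0), (0,3), (1,0), (1,3), (2,0), (2,3), (3,0), (3,3)}, so |H| = 8.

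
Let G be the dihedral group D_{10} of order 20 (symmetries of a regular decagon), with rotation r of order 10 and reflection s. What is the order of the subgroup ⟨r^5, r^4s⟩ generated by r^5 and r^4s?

|⟨r^5⟩| = 2 and |⟨r^4s⟩| = 2, so |H| is a multiple of lcm(2, 2) = 2 and divides |G| = 20.
Closing under the operation: H = {e, r^5, r^4s, r^9s}, so |H| = 4.

4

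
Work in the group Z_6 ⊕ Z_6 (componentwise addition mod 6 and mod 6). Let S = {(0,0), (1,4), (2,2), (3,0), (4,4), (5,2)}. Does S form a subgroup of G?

|S| = 6 divides |G| = 36, consistent with Lagrange.
S contains the identity, every element's inverse is in S, and S is closed under +: it is a subgroup.
In fact S = ⟨(5,2)⟩.

Yes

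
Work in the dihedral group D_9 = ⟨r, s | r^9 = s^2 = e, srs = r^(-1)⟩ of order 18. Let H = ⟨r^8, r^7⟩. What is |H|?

9

|⟨r^8⟩| = 9 and |⟨r^7⟩| = 9, so |H| is a multiple of lcm(9, 9) = 9 and divides |G| = 18.
Closing under the operation: H = {e, r, r^2, r^3, r^4, r^5, r^6, r^7, r^8}, so |H| = 9.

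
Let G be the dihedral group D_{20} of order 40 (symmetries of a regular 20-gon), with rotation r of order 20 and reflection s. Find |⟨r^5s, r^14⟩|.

20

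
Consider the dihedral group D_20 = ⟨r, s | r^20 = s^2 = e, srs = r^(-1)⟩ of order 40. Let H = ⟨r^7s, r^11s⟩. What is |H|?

10

|⟨r^7s⟩| = 2 and |⟨r^11s⟩| = 2, so |H| is a multiple of lcm(2, 2) = 2 and divides |G| = 40.
Closing under the operation: H = {e, r^4, r^8, r^12, r^16, r^3s, r^7s, r^11s, r^15s, r^19s}, so |H| = 10.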